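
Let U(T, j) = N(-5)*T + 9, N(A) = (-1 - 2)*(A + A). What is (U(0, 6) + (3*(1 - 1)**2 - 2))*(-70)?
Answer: -490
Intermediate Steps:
N(A) = -6*A
U(T, j) = 9 + 30*T (U(T, j) = (-6*(-5))*T + 9 = 30*T + 9 = 9 + 30*T)
(U(0, 6) + (3*(1 - 1)**2 - 2))*(-70) = ((9 + 30*0) + (3*(1 - 1)**2 - 2))*(-70) = ((9 + 0) + (3*0**2 - 2))*(-70) = (9 + (3*0 - 2))*(-70) = (9 + (0 - 2))*(-70) = (9 - 2)*(-70) = 7*(-70) = -490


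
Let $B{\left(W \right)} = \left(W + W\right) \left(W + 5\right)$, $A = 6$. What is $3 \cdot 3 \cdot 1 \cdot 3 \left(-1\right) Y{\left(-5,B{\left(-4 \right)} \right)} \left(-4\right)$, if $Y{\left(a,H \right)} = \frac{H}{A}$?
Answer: $-144$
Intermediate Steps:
$B{\left(W \right)} = 2 W \left(5 + W\right)$
$Y{\left(a,H \right)} = \frac{H}{6}$
$3 \cdot 3 \cdot 1 \cdot 3 \left(-1\right) Y{\left(-5,B{\left(-4 \right)} \right)} \left(-4\right) = 3 \cdot 3 \cdot 1 \cdot 3 \left(-1\right) \frac{2 \left(-4\right) \left(5 - 4\right)}{6} \left(-4\right) = 3 \cdot 3 \cdot 3 \left(-1\right) \frac{2 \left(-4\right) 1}{6} \left(-4\right) = 3 \cdot 9 \left(-1\right) \frac{1}{6} \left(-8\right) \left(-4\right) = 27 \left(-1\right) \left(- \frac{4}{3}\right) \left(-4\right) = \left(-27\right) \left(- \frac{4}{3}\right) \left(-4\right) = 36 \left(-4\right) = -144$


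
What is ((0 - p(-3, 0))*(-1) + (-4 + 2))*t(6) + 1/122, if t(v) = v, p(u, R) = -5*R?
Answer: -1463/122 ≈ -11.992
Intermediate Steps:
((0 - p(-3, 0))*(-1) + (-4 + 2))*t(6) + 1/122 = ((0 - (-5)*0)*(-1) + (-4 + 2))*6 + 1/122 = ((0 - 1*0)*(-1) - 2)*6 + 1/122 = ((0 + 0)*(-1) - 2)*6 + 1/122 = (0*(-1) - 2)*6 + 1/122 = (0 - 2)*6 + 1/122 = -2*6 + 1/122 = -12 + 1/122 = -1463/122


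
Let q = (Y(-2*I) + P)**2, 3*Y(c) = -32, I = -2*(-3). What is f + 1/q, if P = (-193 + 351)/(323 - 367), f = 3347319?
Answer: 2963987379795/885481 ≈ 3.3473e+6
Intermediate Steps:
I = 6
Y(c) = -32/3 (Y(c) = (1/3)*(-32) = -32/3)
P = -79/22 (P = 158/(-44) = 158*(-1/44) = -79/22 ≈ -3.5909)
q = 885481/4356 (q = (-32/3 - 79/22)**2 = (-941/66)**2 = 885481/4356 ≈ 203.28)
f + 1/q = 3347319 + 1/(885481/4356) = 3347319 + 4356/885481 = 2963987379795/885481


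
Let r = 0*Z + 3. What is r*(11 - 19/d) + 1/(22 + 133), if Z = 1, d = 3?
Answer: 2171/155 ≈ 14.006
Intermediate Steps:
r = 3 (r = 0*1 + 3 = 0 + 3 = 3)
r*(11 - 19/d) + 1/(22 + 133) = 3*(11 - 19/3) + 1/(22 + 133) = 3*(11 - 19/3) + 1/155 = 3*(14/3) + 1/155 = 14 + 1/155 = 2171/155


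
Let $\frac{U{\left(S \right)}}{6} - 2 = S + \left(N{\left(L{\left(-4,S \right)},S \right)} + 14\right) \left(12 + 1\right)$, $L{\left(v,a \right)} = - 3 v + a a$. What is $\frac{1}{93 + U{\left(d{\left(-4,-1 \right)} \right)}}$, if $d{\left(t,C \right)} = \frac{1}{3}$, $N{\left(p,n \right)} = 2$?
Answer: $\frac{1}{1355} \approx 0.00073801$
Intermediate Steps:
$L{\left(v,a \right)} = a^{2} - 3 v$ ($L{\left(v,a \right)} = - 3 v + a^{2} = a^{2} - 3 v$)
$d{\left(t,C \right)} = \frac{1}{3}$
$U{\left(S \right)} = 1260 + 6 S$ ($U{\left(S \right)} = 12 + 6 \left(S + \left(2 + 14\right) \left(12 + 1\right)\right) = 12 + 6 \left(S + 16 \cdot 13\right) = 12 + 6 \left(S + 208\right) = 12 + 6 \left(208 + S\right) = 12 + \left(1248 + 6 S\right) = 1260 + 6 S$)
$\frac{1}{93 + U{\left(d{\left(-4,-1 \right)} \right)}} = \frac{1}{93 + \left(1260 + 6 \cdot \frac{1}{3}\right)} = \frac{1}{93 + \left(1260 + 2\right)} = \frac{1}{93 + 1262} = \frac{1}{1355}$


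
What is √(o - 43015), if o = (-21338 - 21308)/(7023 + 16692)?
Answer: I*√2688077782585/7905 ≈ 207.4*I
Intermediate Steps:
o = -42646/23715 ≈ -1.7983
√(o - 43015) = √(-42646/23715 - 43015) = √(-1020143371/23715) = I*√2688077782585/7905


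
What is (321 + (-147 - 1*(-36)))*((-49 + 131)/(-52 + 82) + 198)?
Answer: 42154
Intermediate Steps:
(321 + (-147 - 1*(-36)))*((-49 + 131)/(-52 + 82) + 198) = (321 + (-147 + 36))*(82/30 + 198) = (321 - 111)*(82*(1/30) + 198) = 210*(41/15 + 198) = 210*(3011/15) = 42154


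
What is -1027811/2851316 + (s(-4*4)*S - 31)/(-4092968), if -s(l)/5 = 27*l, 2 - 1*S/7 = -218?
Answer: -3422831671163/2917586286472 ≈ -1.1732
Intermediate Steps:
S = 1540 (S = 14 - 7*(-218) = 14 + 1526 = 1540)
s(l) = -135*l
-1027811/2851316 + (s(-4*4)*S - 31)/(-4092968) = -1027811/2851316 + (-(-540)*4*1540 - 31)/(-4092968) = -1027811*1/2851316 + (-135*(-16)*1540 - 31)*(-1/4092968) = -1027811/2851316 + (2160*1540 - 31)*(-1/4092968) = -1027811/2851316 + (3326400 - 31)*(-1/4092968) = -1027811/2851316 + 3326369*(-1/4092968) = -1027811/2851316 - 3326369/4092968 = -3422831671163/2917586286472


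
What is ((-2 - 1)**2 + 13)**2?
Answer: 484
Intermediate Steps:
((-2 - 1)**2 + 13)**2 = ((-3)**2 + 13)**2 = (9 + 13)**2 = 22**2 = 484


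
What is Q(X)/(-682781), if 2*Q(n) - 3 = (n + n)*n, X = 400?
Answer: -320003/1365562 ≈ -0.23434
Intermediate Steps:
Q(n) = 3/2 + n**2 (Q(n) = 3/2 + ((n + n)*n)/2 = 3/2 + ((2*n)*n)/2 = 3/2 + (2*n**2)/2 = 3/2 + n**2)
Q(X)/(-682781) = (3/2 + 400**2)/(-682781) = (3/2 + 160000)*(-1/682781) = (320003/2)*(-1/682781) = -320003/1365562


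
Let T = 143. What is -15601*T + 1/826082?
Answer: -1842941855325/826082 ≈ -2.2309e+6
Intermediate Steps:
-15601*T + 1/826082 = -15601*143 + 1/826082 = -2230943 + 1/826082 = -1842941855325/826082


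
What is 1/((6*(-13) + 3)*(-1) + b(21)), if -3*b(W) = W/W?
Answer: 3/224 ≈ 0.013393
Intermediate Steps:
b(W) = -⅓ (b(W) = -W/(3*W) = -⅓*1 = -⅓)
1/((6*(-13) + 3)*(-1) + b(21)) = 1/((6*(-13) + 3)*(-1) - ⅓) = 1/((-78 + 3)*(-1) - ⅓) = 1/(-75*(-1) - ⅓) = 1/(75 - ⅓) = 1/(224/3) = 3/224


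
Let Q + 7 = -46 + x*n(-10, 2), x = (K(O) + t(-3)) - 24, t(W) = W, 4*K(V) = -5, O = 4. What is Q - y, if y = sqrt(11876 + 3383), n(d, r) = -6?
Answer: 233/2 - sqrt(15259) ≈ -7.0273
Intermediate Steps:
K(V) = -5/4 (K(V) = (1/4)*(-5) = -5/4)
x = -113/4 (x = (-5/4 - 3) - 24 = -17/4 - 24 = -113/4 ≈ -28.250)
Q = 233/2 (Q = -7 + (-46 - 113/4*(-6)) = -7 + (-46 + 339/2) = -7 + 247/2 = 233/2 ≈ 116.50)
y = sqrt(15259) ≈ 123.53
Q - y = 233/2 - sqrt(15259)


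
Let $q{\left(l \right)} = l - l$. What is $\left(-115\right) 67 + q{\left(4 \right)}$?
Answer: $-7705$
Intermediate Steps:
$q{\left(l \right)} = 0$
$\left(-115\right) 67 + q{\left(4 \right)} = \left(-115\right) 67 + 0 = -7705 + 0 = -7705$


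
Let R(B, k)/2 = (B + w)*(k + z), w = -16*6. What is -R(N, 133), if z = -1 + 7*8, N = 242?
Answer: -54896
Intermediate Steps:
w = -96
z = 55 (z = -1 + 56 = 55)
R(B, k) = 2*(-96 + B)*(55 + k) (R(B, k) = 2*((B - 96)*(k + 55)) = 2*((-96 + B)*(55 + k)) = 2*(-96 + B)*(55 + k))
-R(N, 133) = -(-10560 - 192*133 + 110*242 + 2*242*133) = -(-10560 - 25536 + 26620 + 64372) = -1*54896 = -54896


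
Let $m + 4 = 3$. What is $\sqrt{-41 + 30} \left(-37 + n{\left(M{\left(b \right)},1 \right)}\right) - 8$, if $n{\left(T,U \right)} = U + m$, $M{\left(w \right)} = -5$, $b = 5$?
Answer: $-8 - 37 i \sqrt{11} \approx -8.0 - 122.72 i$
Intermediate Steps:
$m = -1$ ($m = -4 + 3 = -1$)
$n{\left(T,U \right)} = -1 + U$ ($n{\left(T,U \right)} = U - 1 = -1 + U$)
$\sqrt{-41 + 30} \left(-37 + n{\left(M{\left(b \right)},1 \right)}\right) - 8 = \sqrt{-41 + 30} \left(-37 + \left(-1 + 1\right)\right) - 8 = \sqrt{-11} \left(-37 + 0\right) - 8 = i \sqrt{11} \left(-37\right) - 8 = - 37 i \sqrt{11} - 8 = -8 - 37 i \sqrt{11}$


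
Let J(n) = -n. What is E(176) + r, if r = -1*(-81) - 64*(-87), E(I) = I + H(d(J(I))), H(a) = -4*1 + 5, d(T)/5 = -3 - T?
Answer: 5826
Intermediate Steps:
d(T) = -15 - 5*T (d(T) = 5*(-3 - T) = -15 - 5*T)
H(a) = 1 (H(a) = -4 + 5 = 1)
E(I) = 1 + I (E(I) = I + 1 = 1 + I)
r = 5649 (r = 81 + 5568 = 5649)
E(176) + r = (1 + 176) + 5649 = 177 + 5649 = 5826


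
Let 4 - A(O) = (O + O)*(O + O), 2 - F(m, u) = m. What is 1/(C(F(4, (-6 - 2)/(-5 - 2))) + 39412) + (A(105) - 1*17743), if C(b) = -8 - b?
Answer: -2436827633/39406 ≈ -61839.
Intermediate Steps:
F(m, u) = 2 - m
A(O) = 4 - 4*O² (A(O) = 4 - (O + O)*(O + O) = 4 - 2*O*2*O = 4 - 4*O²)
1/(C(F(4, (-6 - 2)/(-5 - 2))) + 39412) + (A(105) - 1*17743) = 1/((-8 - (2 - 1*4)) + 39412) + ((4 - 4*105²) - 1*17743) = 1/((-8 - (2 - 4)) + 39412) + ((4 - 4*11025) - 17743) = 1/((-8 - 1*(-2)) + 39412) + ((4 - 44100) - 17743) = 1/((-8 + 2) + 39412) + (-44096 - 17743) = 1/(-6 + 39412) - 61839 = 1/39406 - 61839 = -2436827633/39406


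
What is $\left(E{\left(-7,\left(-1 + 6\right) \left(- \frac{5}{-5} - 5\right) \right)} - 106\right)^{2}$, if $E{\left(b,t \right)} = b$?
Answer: $12769$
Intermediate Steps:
$\left(E{\left(-7,\left(-1 + 6\right) \left(- \frac{5}{-5} - 5\right) \right)} - 106\right)^{2} = \left(-7 - 106\right)^{2} = \left(-113\right)^{2} = 12769$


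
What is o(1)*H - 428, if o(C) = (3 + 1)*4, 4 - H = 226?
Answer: -3980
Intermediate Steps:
H = -222 (H = 4 - 1*226 = 4 - 226 = -222)
o(C) = 16 (o(C) = 4*4 = 16)
o(1)*H - 428 = 16*(-222) - 428 = -3552 - 428 = -3980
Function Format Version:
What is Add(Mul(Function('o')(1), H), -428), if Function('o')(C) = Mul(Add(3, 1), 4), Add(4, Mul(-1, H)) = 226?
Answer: -3980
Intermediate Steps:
H = -222 (H = Add(4, Mul(-1, 226)) = Add(4, -226) = -222)
Function('o')(C) = 16 (Function('o')(C) = Mul(4, 4) = 16)
Add(Mul(Function('o')(1), H), -428) = Add(Mul(16, -222), -428) = Add(-3552, -428) = -3980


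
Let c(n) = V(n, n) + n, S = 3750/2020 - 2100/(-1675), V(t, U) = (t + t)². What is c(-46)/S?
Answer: 37976404/14031 ≈ 2706.6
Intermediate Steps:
V(t, U) = 4*t² (V(t, U) = (2*t)² = 4*t²)
S = 42093/13534 (S = 3750*(1/2020) - 2100*(-1/1675) = 375/202 + 84/67 = 42093/13534 ≈ 3.1102)
c(n) = n + 4*n² (c(n) = 4*n² + n = n + 4*n²)
c(-46)/S = (-46*(1 + 4*(-46)))/(42093/13534) = -46*(1 - 184)*(13534/42093) = -46*(-183)*(13534/42093) = 8418*(13534/42093) = 37976404/14031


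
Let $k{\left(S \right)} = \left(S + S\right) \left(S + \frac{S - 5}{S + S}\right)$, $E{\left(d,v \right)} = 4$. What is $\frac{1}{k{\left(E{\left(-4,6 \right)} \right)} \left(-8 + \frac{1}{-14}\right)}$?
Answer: $- \frac{14}{3503} \approx -0.0039966$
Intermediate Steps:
$k{\left(S \right)} = 2 S \left(S + \frac{-5 + S}{2 S}\right)$
$\frac{1}{k{\left(E{\left(-4,6 \right)} \right)} \left(-8 + \frac{1}{-14}\right)} = \frac{1}{\left(-5 + 4 + 2 \cdot 4^{2}\right) \left(-8 + \frac{1}{-14}\right)} = \frac{1}{\left(-5 + 4 + 2 \cdot 16\right) \left(-8 - \frac{1}{14}\right)} = \frac{1}{\left(-5 + 4 + 32\right) \left(- \frac{113}{14}\right)} = \frac{1}{31 \left(- \frac{113}{14}\right)} = \frac{1}{- \frac{3503}{14}} = - \frac{14}{3503}$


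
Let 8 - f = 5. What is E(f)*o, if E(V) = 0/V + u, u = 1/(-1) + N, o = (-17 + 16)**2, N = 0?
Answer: -1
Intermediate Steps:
f = 3 (f = 8 - 1*5 = 8 - 5 = 3)
o = 1 (o = (-1)**2 = 1)
u = -1 (u = 1/(-1) + 0 = -1 + 0 = -1)
E(V) = -1 (E(V) = 0/V - 1 = 0 - 1 = -1)
E(f)*o = -1*1 = -1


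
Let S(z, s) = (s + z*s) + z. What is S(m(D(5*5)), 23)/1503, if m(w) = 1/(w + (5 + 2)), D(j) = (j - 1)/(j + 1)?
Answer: 2681/154809 ≈ 0.017318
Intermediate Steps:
D(j) = (-1 + j)/(1 + j)
m(w) = 1/(7 + w) (m(w) = 1/(w + 7) = 1/(7 + w))
S(z, s) = s + z + s*z (S(z, s) = (s + s*z) + z = s + z + s*z)
S(m(D(5*5)), 23)/1503 = (23 + 1/(7 + (-1 + 5*5)/(1 + 5*5)) + 23/(7 + (-1 + 5*5)/(1 + 5*5)))/1503 = (23 + 1/(7 + (-1 + 25)/(1 + 25)) + 23/(7 + (-1 + 25)/(1 + 25)))*(1/1503) = (23 + 1/(7 + 24/26) + 23/(7 + 24/26))*(1/1503) = (23 + 1/(7 + (1/26)*24) + 23/(7 + (1/26)*24))*(1/1503) = (23 + 1/(7 + 12/13) + 23/(7 + 12/13))*(1/1503) = (23 + 1/(103/13) + 23/(103/13))*(1/1503) = (23 + 13/103 + 23*(13/103))*(1/1503) = (23 + 13/103 + 299/103)*(1/1503) = (2681/103)*(1/1503) = 2681/154809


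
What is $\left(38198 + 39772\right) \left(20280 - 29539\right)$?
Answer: $-721924230$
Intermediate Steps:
$\left(38198 + 39772\right) \left(20280 - 29539\right) = 77970 \left(20280 - 29539\right) = 77970 \left(-9259\right) = -721924230$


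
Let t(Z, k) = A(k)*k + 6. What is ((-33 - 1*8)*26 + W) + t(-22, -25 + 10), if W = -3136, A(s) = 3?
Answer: -4241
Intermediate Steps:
t(Z, k) = 6 + 3*k (t(Z, k) = 3*k + 6 = 6 + 3*k)
((-33 - 1*8)*26 + W) + t(-22, -25 + 10) = ((-33 - 1*8)*26 - 3136) + (6 + 3*(-25 + 10)) = ((-33 - 8)*26 - 3136) + (6 + 3*(-15)) = (-41*26 - 3136) + (6 - 45) = (-1066 - 3136) - 39 = -4202 - 39 = -4241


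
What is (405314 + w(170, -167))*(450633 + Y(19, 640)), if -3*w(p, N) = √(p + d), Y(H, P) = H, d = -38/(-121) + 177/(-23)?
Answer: 182655564728 - 450652*√10409041/759 ≈ 1.8265e+11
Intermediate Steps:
d = -20543/2783 (d = -38*(-1/121) + 177*(-1/23) = 38/121 - 177/23 = -20543/2783 ≈ -7.3816)
w(p, N) = -√(-20543/2783 + p)/3 (w(p, N) = -√(p - 20543/2783)/3 = -√(-20543/2783 + p)/3)
(405314 + w(170, -167))*(450633 + Y(19, 640)) = (405314 - √(-472489 + 64009*170)/759)*(450633 + 19) = (405314 - √(-472489 + 10881530)/759)*450652 = (405314 - √10409041/759)*450652 = 182655564728 - 450652*√10409041/759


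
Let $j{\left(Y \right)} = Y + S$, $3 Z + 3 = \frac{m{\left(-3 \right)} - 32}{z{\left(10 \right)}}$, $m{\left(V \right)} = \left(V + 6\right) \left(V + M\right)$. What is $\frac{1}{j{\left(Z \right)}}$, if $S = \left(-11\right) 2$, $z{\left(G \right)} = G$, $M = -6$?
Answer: $- \frac{30}{749} \approx -0.040053$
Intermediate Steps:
$m{\left(V \right)} = \left(-6 + V\right) \left(6 + V\right)$ ($m{\left(V \right)} = \left(V + 6\right) \left(V - 6\right) = \left(6 + V\right) \left(-6 + V\right) = \left(-6 + V\right) \left(6 + V\right)$)
$Z = - \frac{89}{30}$ ($Z = -1 + \frac{\left(\left(-36 + \left(-3\right)^{2}\right) - 32\right) \frac{1}{10}}{3} = -1 + \frac{\left(\left(-36 + 9\right) - 32\right) \frac{1}{10}}{3} = -1 + \frac{\left(-27 - 32\right) \frac{1}{10}}{3} = -1 + \frac{\left(-59\right) \frac{1}{10}}{3} = -1 + \frac{1}{3} \left(- \frac{59}{10}\right) = -1 - \frac{59}{30} = - \frac{89}{30} \approx -2.9667$)
$S = -22$
$j{\left(Y \right)} = -22 + Y$ ($j{\left(Y \right)} = Y - 22 = -22 + Y$)
$\frac{1}{j{\left(Z \right)}} = \frac{1}{-22 - \frac{89}{30}} = \frac{1}{- \frac{749}{30}} = - \frac{30}{749}$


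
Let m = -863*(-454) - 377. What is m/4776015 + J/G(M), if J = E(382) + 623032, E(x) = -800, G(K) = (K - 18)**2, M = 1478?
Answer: 31717924129/84837946450 ≈ 0.37386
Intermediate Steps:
G(K) = (-18 + K)**2
m = 391425 (m = 391802 - 377 = 391425)
J = 622232 (J = -800 + 623032 = 622232)
m/4776015 + J/G(M) = 391425/4776015 + 622232/((-18 + 1478)**2) = 391425*(1/4776015) + 622232/(1460**2) = 26095/318401 + 622232/2131600 = 26095/318401 + 622232*(1/2131600) = 26095/318401 + 77779/266450 = 31717924129/84837946450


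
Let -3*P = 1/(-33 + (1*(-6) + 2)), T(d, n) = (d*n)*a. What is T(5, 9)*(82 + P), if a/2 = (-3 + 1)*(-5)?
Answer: 2730900/37 ≈ 73808.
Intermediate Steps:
a = 20 (a = 2*((-3 + 1)*(-5)) = 2*(-2*(-5)) = 2*10 = 20)
T(d, n) = 20*d*n (T(d, n) = (d*n)*20 = 20*d*n)
P = 1/111 (P = -1/(3*(-33 + (1*(-6) + 2))) = -1/(3*(-33 + (-6 + 2))) = -1/(3*(-33 - 4)) = -⅓/(-37) = -⅓*(-1/37) = 1/111 ≈ 0.0090090)
T(5, 9)*(82 + P) = (20*5*9)*(82 + 1/111) = 900*(9103/111) = 2730900/37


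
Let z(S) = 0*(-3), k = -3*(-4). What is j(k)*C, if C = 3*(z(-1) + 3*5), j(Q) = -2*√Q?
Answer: -180*√3 ≈ -311.77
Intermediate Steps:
k = 12
z(S) = 0
C = 45 (C = 3*(0 + 3*5) = 3*(0 + 15) = 3*15 = 45)
j(k)*C = -4*√3*45 = -180*√3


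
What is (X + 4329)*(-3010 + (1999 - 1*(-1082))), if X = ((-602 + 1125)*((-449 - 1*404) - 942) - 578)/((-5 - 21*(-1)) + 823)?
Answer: 191179428/839 ≈ 2.2787e+5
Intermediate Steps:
X = -939363/839 (X = (523*((-449 - 404) - 942) - 578)/((-5 + 21) + 823) = (523*(-853 - 942) - 578)/(16 + 823) = (523*(-1795) - 578)/839 = (-938785 - 578)*(1/839) = -939363*1/839 = -939363/839 ≈ -1119.6)
(X + 4329)*(-3010 + (1999 - 1*(-1082))) = (-939363/839 + 4329)*(-3010 + (1999 - 1*(-1082))) = 2692668*(-3010 + (1999 + 1082))/839 = 2692668*(-3010 + 3081)/839 = (2692668/839)*71 = 191179428/839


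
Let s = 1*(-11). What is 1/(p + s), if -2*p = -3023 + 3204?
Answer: -2/203 ≈ -0.0098522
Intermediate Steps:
p = -181/2 (p = -(-3023 + 3204)/2 = -½*181 = -181/2 ≈ -90.500)
s = -11
1/(p + s) = 1/(-181/2 - 11) = 1/(-203/2) = -2/203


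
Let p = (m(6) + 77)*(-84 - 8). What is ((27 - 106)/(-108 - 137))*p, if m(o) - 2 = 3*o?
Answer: -704996/245 ≈ -2877.5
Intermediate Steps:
m(o) = 2 + 3*o
p = -8924 (p = ((2 + 3*6) + 77)*(-84 - 8) = ((2 + 18) + 77)*(-92) = (20 + 77)*(-92) = 97*(-92) = -8924)
((27 - 106)/(-108 - 137))*p = ((27 - 106)/(-108 - 137))*(-8924) = -79/(-245)*(-8924) = -79*(-1/245)*(-8924) = (79/245)*(-8924) = -704996/245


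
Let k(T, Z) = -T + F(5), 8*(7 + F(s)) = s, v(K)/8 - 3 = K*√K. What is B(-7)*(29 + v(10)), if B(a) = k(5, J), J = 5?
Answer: -4823/8 - 910*√10 ≈ -3480.5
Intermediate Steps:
v(K) = 24 + 8*K^(3/2) (v(K) = 24 + 8*(K*√K) = 24 + 8*K^(3/2))
F(s) = -7 + s/8
k(T, Z) = -51/8 - T (k(T, Z) = -T + (-7 + (⅛)*5) = -T + (-7 + 5/8) = -T - 51/8 = -51/8 - T)
B(a) = -91/8 (B(a) = -51/8 - 1*5 = -51/8 - 5 = -91/8)
B(-7)*(29 + v(10)) = -91*(29 + (24 + 8*10^(3/2)))/8 = -91*(29 + (24 + 8*(10*√10)))/8 = -91*(29 + (24 + 80*√10))/8 = -91*(53 + 80*√10)/8 = -4823/8 - 910*√10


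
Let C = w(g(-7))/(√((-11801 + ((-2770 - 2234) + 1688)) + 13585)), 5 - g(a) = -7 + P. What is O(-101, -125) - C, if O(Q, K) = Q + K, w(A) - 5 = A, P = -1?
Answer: -226 + 9*I*√383/383 ≈ -226.0 + 0.45988*I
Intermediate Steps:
g(a) = 13 (g(a) = 5 - (-7 - 1) = 5 - 1*(-8) = 5 + 8 = 13)
w(A) = 5 + A
O(Q, K) = K + Q
C = -9*I*√383/383 (C = (5 + 13)/(√((-11801 + ((-2770 - 2234) + 1688)) + 13585)) = 18/(√((-11801 + (-5004 + 1688)) + 13585)) = 18/(√((-11801 - 3316) + 13585)) = 18/(√(-15117 + 13585)) = 18/(√(-1532)) = 18/((2*I*√383)) = 18*(-I*√383/766) = -9*I*√383/383 ≈ -0.45988*I)
O(-101, -125) - C = (-125 - 101) - (-9)*I*√383/383 = -226 + 9*I*√383/383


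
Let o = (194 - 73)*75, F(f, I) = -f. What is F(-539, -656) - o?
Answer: -8536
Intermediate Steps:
o = 9075 (o = 121*75 = 9075)
F(-539, -656) - o = -1*(-539) - 1*9075 = 539 - 9075 = -8536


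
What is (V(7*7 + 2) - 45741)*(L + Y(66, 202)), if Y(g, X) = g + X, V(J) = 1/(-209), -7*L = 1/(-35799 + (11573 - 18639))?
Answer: -13977354000794/1140209 ≈ -1.2259e+7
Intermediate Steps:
L = 1/300055 (L = -1/(7*(-35799 + (11573 - 18639))) = -1/(7*(-35799 - 7066)) = -1/7/(-42865) = -1/7*(-1/42865) = 1/300055 ≈ 3.3327e-6)
V(J) = -1/209
Y(g, X) = X + g
(V(7*7 + 2) - 45741)*(L + Y(66, 202)) = (-1/209 - 45741)*(1/300055 + (202 + 66)) = -9559870*(1/300055 + 268)/209 = -9559870/209*80414741/300055 = -13977354000794/1140209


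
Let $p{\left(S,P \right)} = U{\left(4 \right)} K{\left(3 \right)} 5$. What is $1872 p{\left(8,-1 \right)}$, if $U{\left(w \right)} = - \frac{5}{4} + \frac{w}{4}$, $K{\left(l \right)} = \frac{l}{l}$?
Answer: $-2340$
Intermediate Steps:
$K{\left(l \right)} = 1$
$U{\left(w \right)} = - \frac{5}{4} + \frac{w}{4}$ ($U{\left(w \right)} = \left(-5\right) \frac{1}{4} + w \frac{1}{4} = - \frac{5}{4} + \frac{w}{4}$)
$p{\left(S,P \right)} = - \frac{5}{4}$ ($p{\left(S,P \right)} = \left(- \frac{5}{4} + \frac{1}{4} \cdot 4\right) 1 \cdot 5 = \left(- \frac{5}{4} + 1\right) 1 \cdot 5 = \left(- \frac{1}{4}\right) 1 \cdot 5 = \left(- \frac{1}{4}\right) 5 = - \frac{5}{4}$)
$1872 p{\left(8,-1 \right)} = 1872 \left(- \frac{5}{4}\right) = -2340$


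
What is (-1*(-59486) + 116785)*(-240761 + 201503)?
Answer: -6920046918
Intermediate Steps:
(-1*(-59486) + 116785)*(-240761 + 201503) = (59486 + 116785)*(-39258) = 176271*(-39258) = -6920046918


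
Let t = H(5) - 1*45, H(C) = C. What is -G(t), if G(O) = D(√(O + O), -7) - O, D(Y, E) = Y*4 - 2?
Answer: -38 - 16*I*√5 ≈ -38.0 - 35.777*I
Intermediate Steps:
t = -40 (t = 5 - 1*45 = 5 - 45 = -40)
D(Y, E) = -2 + 4*Y (D(Y, E) = 4*Y - 2 = -2 + 4*Y)
G(O) = -2 - O + 4*√2*√O (G(O) = (-2 + 4*√(O + O)) - O = (-2 + 4*√(2*O)) - O = (-2 + 4*(√2*√O)) - O = (-2 + 4*√2*√O) - O = -2 - O + 4*√2*√O)
-G(t) = -(-2 - 1*(-40) + 4*√2*√(-40)) = -(-2 + 40 + 4*√2*(2*I*√10)) = -(-2 + 40 + 16*I*√5) = -(38 + 16*I*√5) = -38 - 16*I*√5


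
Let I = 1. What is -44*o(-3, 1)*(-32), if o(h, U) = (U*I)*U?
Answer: 1408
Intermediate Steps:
o(h, U) = U² (o(h, U) = (U*1)*U = U*U = U²)
-44*o(-3, 1)*(-32) = -44*1²*(-32) = -44*1*(-32) = -44*(-32) = 1408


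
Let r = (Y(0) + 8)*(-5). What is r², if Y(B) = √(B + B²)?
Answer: 1600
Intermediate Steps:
r = -40 (r = (√(0*(1 + 0)) + 8)*(-5) = (√(0*1) + 8)*(-5) = (√0 + 8)*(-5) = (0 + 8)*(-5) = 8*(-5) = -40)
r² = (-40)² = 1600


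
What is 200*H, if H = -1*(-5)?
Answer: 1000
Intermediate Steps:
H = 5
200*H = 200*5 = 1000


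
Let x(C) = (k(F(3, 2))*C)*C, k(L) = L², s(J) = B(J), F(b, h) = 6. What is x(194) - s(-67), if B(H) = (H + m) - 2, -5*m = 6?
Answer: 6774831/5 ≈ 1.3550e+6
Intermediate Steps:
m = -6/5 (m = -⅕*6 = -6/5 ≈ -1.2000)
B(H) = -16/5 + H (B(H) = (H - 6/5) - 2 = (-6/5 + H) - 2 = -16/5 + H)
s(J) = -16/5 + J
x(C) = 36*C² (x(C) = (6²*C)*C = (36*C)*C = 36*C²)
x(194) - s(-67) = 36*194² - (-16/5 - 67) = 36*37636 - 1*(-351/5) = 1354896 + 351/5 = 6774831/5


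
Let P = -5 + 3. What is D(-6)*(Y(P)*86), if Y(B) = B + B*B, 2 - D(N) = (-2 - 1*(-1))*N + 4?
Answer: -1376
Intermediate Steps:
P = -2
D(N) = -2 + N (D(N) = 2 - ((-2 - 1*(-1))*N + 4) = 2 - ((-2 + 1)*N + 4) = 2 - (-N + 4) = 2 - (4 - N) = 2 + (-4 + N) = -2 + N)
Y(B) = B + B²
D(-6)*(Y(P)*86) = (-2 - 6)*(-2*(1 - 2)*86) = -8*(-2*(-1))*86 = -16*86 = -8*172 = -1376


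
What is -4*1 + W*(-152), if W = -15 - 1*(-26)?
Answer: -1676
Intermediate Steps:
W = 11 (W = -15 + 26 = 11)
-4*1 + W*(-152) = -4*1 + 11*(-152) = -4 - 1672 = -1676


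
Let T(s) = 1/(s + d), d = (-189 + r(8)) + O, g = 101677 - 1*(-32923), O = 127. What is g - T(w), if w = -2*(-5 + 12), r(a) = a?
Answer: 9152801/68 ≈ 1.3460e+5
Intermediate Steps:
g = 134600 (g = 101677 + 32923 = 134600)
w = -14 (w = -2*7 = -14)
d = -54 (d = (-189 + 8) + 127 = -181 + 127 = -54)
T(s) = 1/(-54 + s) (T(s) = 1/(s - 54) = 1/(-54 + s))
g - T(w) = 134600 - 1/(-54 - 14) = 134600 - 1/(-68) = 134600 - 1*(-1/68) = 134600 + 1/68 = 9152801/68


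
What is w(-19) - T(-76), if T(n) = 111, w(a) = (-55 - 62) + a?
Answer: -247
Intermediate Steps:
w(a) = -117 + a
w(-19) - T(-76) = (-117 - 19) - 1*111 = -136 - 111 = -247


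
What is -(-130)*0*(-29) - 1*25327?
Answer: -25327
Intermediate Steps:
-(-130)*0*(-29) - 1*25327 = -26*0*(-29) - 25327 = 0*(-29) - 25327 = 0 - 25327 = -25327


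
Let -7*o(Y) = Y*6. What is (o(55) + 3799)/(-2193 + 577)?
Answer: -26263/11312 ≈ -2.3217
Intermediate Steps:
o(Y) = -6*Y/7 (o(Y) = -Y*6/7 = -6*Y/7)
(o(55) + 3799)/(-2193 + 577) = (-6/7*55 + 3799)/(-2193 + 577) = (-330/7 + 3799)/(-1616) = (26263/7)*(-1/1616) = -26263/11312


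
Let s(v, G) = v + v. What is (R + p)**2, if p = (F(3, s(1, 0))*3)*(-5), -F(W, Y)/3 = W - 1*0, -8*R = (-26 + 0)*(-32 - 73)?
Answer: 680625/16 ≈ 42539.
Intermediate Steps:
s(v, G) = 2*v
R = -1365/4 (R = -(-26 + 0)*(-32 - 73)/8 = -(-13)*(-105)/4 = -1/8*2730 = -1365/4 ≈ -341.25)
F(W, Y) = -3*W (F(W, Y) = -3*(W - 1*0) = -3*(W + 0) = -3*W)
p = 135 (p = (-3*3*3)*(-5) = -9*3*(-5) = -27*(-5) = 135)
(R + p)**2 = (-1365/4 + 135)**2 = (-825/4)**2 = 680625/16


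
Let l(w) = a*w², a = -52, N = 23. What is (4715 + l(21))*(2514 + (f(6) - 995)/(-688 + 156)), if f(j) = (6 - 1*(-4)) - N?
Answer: -870809034/19 ≈ -4.5832e+7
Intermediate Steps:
f(j) = -13 (f(j) = (6 - 1*(-4)) - 1*23 = (6 + 4) - 23 = 10 - 23 = -13)
l(w) = -52*w²
(4715 + l(21))*(2514 + (f(6) - 995)/(-688 + 156)) = (4715 - 52*21²)*(2514 + (-13 - 995)/(-688 + 156)) = (4715 - 52*441)*(2514 - 1008/(-532)) = (4715 - 22932)*(2514 - 1008*(-1/532)) = -18217*(2514 + 36/19) = -18217*47802/19 = -870809034/19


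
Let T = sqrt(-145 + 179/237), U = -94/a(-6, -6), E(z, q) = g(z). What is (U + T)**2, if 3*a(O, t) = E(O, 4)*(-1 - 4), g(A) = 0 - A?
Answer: -331117/5925 + 94*I*sqrt(8102082)/1185 ≈ -55.885 + 225.79*I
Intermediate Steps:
g(A) = -A
E(z, q) = -z
a(O, t) = 5*O/3 (a(O, t) = ((-O)*(-1 - 4))/3 = (-O*(-5))/3 = (5*O)/3 = 5*O/3)
U = 47/5 (U = -94/((5/3)*(-6)) = -94/(-10) = -94*(-1/10) = 47/5 ≈ 9.4000)
T = I*sqrt(8102082)/237 (T = sqrt(-145 + 179*(1/237)) = sqrt(-145 + 179/237) = sqrt(-34186/237) = I*sqrt(8102082)/237 ≈ 12.01*I)
(U + T)**2 = (47/5 + I*sqrt(8102082)/237)**2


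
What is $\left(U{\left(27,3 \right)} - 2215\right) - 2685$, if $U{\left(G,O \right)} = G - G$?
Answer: $-4900$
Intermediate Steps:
$U{\left(G,O \right)} = 0$
$\left(U{\left(27,3 \right)} - 2215\right) - 2685 = \left(0 - 2215\right) - 2685 = -2215 - 2685 = -4900$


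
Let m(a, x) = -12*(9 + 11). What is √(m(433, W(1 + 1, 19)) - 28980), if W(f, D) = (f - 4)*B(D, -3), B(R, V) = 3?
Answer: 2*I*√7305 ≈ 170.94*I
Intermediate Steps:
W(f, D) = -12 + 3*f (W(f, D) = (f - 4)*3 = (-4 + f)*3 = -12 + 3*f)
m(a, x) = -240 (m(a, x) = -12*20 = -240)
√(m(433, W(1 + 1, 19)) - 28980) = √(-240 - 28980) = √(-29220) = 2*I*√7305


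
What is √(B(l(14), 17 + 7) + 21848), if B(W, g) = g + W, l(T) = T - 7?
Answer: 3*√2431 ≈ 147.92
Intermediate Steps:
l(T) = -7 + T
B(W, g) = W + g
√(B(l(14), 17 + 7) + 21848) = √(((-7 + 14) + (17 + 7)) + 21848) = √((7 + 24) + 21848) = √(31 + 21848) = √21879 = 3*√2431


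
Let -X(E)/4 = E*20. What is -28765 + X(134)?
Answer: -39485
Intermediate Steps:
X(E) = -80*E (X(E) = -4*E*20 = -80*E)
-28765 + X(134) = -28765 - 80*134 = -28765 - 10720 = -39485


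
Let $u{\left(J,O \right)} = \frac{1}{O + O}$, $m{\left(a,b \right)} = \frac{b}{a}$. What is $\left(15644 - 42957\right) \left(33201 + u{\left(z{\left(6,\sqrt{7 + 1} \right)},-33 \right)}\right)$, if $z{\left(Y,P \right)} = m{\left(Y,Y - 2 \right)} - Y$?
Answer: $- \frac{5440910995}{6} \approx -9.0682 \cdot 10^{8}$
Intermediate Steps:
$z{\left(Y,P \right)} = - Y + \frac{-2 + Y}{Y}$ ($z{\left(Y,P \right)} = \frac{Y - 2}{Y} - Y = \frac{-2 + Y}{Y} - Y = - Y + \frac{-2 + Y}{Y}$)
$u{\left(J,O \right)} = \frac{1}{2 O}$
$\left(15644 - 42957\right) \left(33201 + u{\left(z{\left(6,\sqrt{7 + 1} \right)},-33 \right)}\right) = \left(15644 - 42957\right) \left(33201 + \frac{1}{2 \left(-33\right)}\right) = - 27313 \left(33201 + \frac{1}{2} \left(- \frac{1}{33}\right)\right) = - 27313 \left(33201 - \frac{1}{66}\right) = \left(-27313\right) \frac{2191265}{66} = - \frac{5440910995}{6}$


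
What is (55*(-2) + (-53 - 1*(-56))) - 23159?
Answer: -23266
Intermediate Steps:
(55*(-2) + (-53 - 1*(-56))) - 23159 = (-110 + (-53 + 56)) - 23159 = (-110 + 3) - 23159 = -107 - 23159 = -23266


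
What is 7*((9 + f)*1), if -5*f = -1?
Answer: 322/5 ≈ 64.400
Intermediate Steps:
f = 1/5 (f = -1/5*(-1) = 1/5 ≈ 0.20000)
7*((9 + f)*1) = 7*((9 + 1/5)*1) = 7*((46/5)*1) = 7*(46/5) = 322/5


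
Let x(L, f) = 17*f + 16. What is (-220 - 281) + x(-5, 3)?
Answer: -434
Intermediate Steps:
x(L, f) = 16 + 17*f
(-220 - 281) + x(-5, 3) = (-220 - 281) + (16 + 17*3) = -501 + (16 + 51) = -501 + 67 = -434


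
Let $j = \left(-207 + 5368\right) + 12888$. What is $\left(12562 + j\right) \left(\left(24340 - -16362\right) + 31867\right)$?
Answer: $2221409659$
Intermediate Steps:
$j = 18049$ ($j = 5161 + 12888 = 18049$)
$\left(12562 + j\right) \left(\left(24340 - -16362\right) + 31867\right) = \left(12562 + 18049\right) \left(\left(24340 - -16362\right) + 31867\right) = 30611 \left(\left(24340 + 16362\right) + 31867\right) = 30611 \left(40702 + 31867\right) = 30611 \cdot 72569 = 2221409659$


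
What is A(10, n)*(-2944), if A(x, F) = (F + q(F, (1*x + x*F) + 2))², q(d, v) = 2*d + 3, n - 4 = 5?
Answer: -2649600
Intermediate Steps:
n = 9 (n = 4 + 5 = 9)
q(d, v) = 3 + 2*d
A(x, F) = (3 + 3*F)² (A(x, F) = (F + (3 + 2*F))² = (3 + 3*F)²)
A(10, n)*(-2944) = (9*(1 + 9)²)*(-2944) = (9*10²)*(-2944) = (9*100)*(-2944) = 900*(-2944) = -2649600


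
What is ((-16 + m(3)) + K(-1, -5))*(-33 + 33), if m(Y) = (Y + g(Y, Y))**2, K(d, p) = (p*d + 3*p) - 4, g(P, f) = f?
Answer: 0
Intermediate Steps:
K(d, p) = -4 + 3*p + d*p (K(d, p) = (d*p + 3*p) - 4 = (3*p + d*p) - 4 = -4 + 3*p + d*p)
m(Y) = 4*Y**2 (m(Y) = (Y + Y)**2 = (2*Y)**2 = 4*Y**2)
((-16 + m(3)) + K(-1, -5))*(-33 + 33) = ((-16 + 4*3**2) + (-4 + 3*(-5) - 1*(-5)))*(-33 + 33) = ((-16 + 4*9) + (-4 - 15 + 5))*0 = ((-16 + 36) - 14)*0 = (20 - 14)*0 = 6*0 = 0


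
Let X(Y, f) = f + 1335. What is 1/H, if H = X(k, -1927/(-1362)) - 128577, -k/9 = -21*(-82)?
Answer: -1362/173301677 ≈ -7.8591e-6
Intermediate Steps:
k = -15498 (k = -(-189)*(-82) = -9*1722 = -15498)
X(Y, f) = 1335 + f
H = -173301677/1362 (H = (1335 - 1927/(-1362)) - 128577 = (1335 - 1927*(-1/1362)) - 128577 = (1335 + 1927/1362) - 128577 = 1820197/1362 - 128577 = -173301677/1362 ≈ -1.2724e+5)
1/H = 1/(-173301677/1362) = -1362/173301677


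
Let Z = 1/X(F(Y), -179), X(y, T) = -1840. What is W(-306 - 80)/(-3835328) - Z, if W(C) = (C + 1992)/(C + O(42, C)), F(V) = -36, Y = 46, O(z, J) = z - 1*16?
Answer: 8647957/15878257920 ≈ 0.00054464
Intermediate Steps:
O(z, J) = -16 + z (O(z, J) = z - 16 = -16 + z)
W(C) = (1992 + C)/(26 + C) (W(C) = (C + 1992)/(C + (-16 + 42)) = (1992 + C)/(C + 26) = (1992 + C)/(26 + C))
Z = -1/1840 (Z = 1/(-1840) = -1/1840 ≈ -0.00054348)
W(-306 - 80)/(-3835328) - Z = ((1992 + (-306 - 80))/(26 + (-306 - 80)))/(-3835328) - 1*(-1/1840) = ((1992 - 386)/(26 - 386))*(-1/3835328) + 1/1840 = (1606/(-360))*(-1/3835328) + 1/1840 = -1/360*1606*(-1/3835328) + 1/1840 = -803/180*(-1/3835328) + 1/1840 = 803/690359040 + 1/1840 = 8647957/15878257920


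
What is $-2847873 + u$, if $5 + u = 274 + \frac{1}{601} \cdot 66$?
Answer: $- \frac{1711409938}{601} \approx -2.8476 \cdot 10^{6}$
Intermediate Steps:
$u = \frac{161735}{601}$ ($u = -5 + \left(274 + \frac{1}{601} \cdot 66\right) = -5 + \left(274 + \frac{66}{601}\right) = -5 + \frac{164740}{601} = \frac{161735}{601} \approx 269.11$)
$-2847873 + u = -2847873 + \frac{161735}{601} = - \frac{1711409938}{601}$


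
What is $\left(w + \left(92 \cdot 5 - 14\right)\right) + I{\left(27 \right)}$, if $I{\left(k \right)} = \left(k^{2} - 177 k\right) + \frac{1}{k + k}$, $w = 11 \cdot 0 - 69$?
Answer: $- \frac{198341}{54} \approx -3673.0$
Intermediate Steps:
$w = -69$ ($w = 0 - 69 = -69$)
$I{\left(k \right)} = k^{2} + \frac{1}{2 k} - 177 k$ ($I{\left(k \right)} = \left(k^{2} - 177 k\right) + \frac{1}{2 k} = k^{2} + \frac{1}{2 k} - 177 k$)
$\left(w + \left(92 \cdot 5 - 14\right)\right) + I{\left(27 \right)} = \left(-69 + \left(92 \cdot 5 - 14\right)\right) + \left(27^{2} + \frac{1}{2 \cdot 27} - 4779\right) = \left(-69 + \left(460 - 14\right)\right) + \left(729 + \frac{1}{2} \cdot \frac{1}{27} - 4779\right) = \left(-69 + 446\right) + \left(729 + \frac{1}{54} - 4779\right) = 377 - \frac{218699}{54} = - \frac{198341}{54}$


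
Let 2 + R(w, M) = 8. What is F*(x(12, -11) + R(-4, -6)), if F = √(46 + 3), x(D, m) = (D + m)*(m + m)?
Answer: -112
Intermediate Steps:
x(D, m) = 2*m*(D + m) (x(D, m) = (D + m)*(2*m) = 2*m*(D + m))
R(w, M) = 6 (R(w, M) = -2 + 8 = 6)
F = 7 (F = √49 = 7)
F*(x(12, -11) + R(-4, -6)) = 7*(2*(-11)*(12 - 11) + 6) = 7*(2*(-11)*1 + 6) = 7*(-22 + 6) = 7*(-16) = -112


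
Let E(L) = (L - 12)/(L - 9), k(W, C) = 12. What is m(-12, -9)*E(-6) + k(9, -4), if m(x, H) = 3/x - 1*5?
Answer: 57/10 ≈ 5.7000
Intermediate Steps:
m(x, H) = -5 + 3/x (m(x, H) = 3/x - 5 = -5 + 3/x)
E(L) = (-12 + L)/(-9 + L)
m(-12, -9)*E(-6) + k(9, -4) = (-5 + 3/(-12))*((-12 - 6)/(-9 - 6)) + 12 = (-5 + 3*(-1/12))*(-18/(-15)) + 12 = (-5 - ¼)*(-1/15*(-18)) + 12 = -21/4*6/5 + 12 = -63/10 + 12 = 57/10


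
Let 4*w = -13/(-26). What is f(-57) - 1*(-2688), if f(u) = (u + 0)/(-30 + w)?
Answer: 642888/239 ≈ 2689.9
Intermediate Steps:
w = ⅛ (w = (-13/(-26))/4 = (-13*(-1/26))/4 = (¼)*(½) = ⅛ ≈ 0.12500)
f(u) = -8*u/239 (f(u) = (u + 0)/(-30 + ⅛) = u/(-239/8) = u*(-8/239) = -8*u/239)
f(-57) - 1*(-2688) = -8/239*(-57) - 1*(-2688) = 456/239 + 2688 = 642888/239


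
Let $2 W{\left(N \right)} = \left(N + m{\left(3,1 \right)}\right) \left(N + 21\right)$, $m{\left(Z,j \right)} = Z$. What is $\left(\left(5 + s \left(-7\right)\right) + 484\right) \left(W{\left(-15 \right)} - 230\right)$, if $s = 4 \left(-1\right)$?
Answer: $-137522$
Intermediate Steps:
$s = -4$
$W{\left(N \right)} = \frac{\left(3 + N\right) \left(21 + N\right)}{2}$ ($W{\left(N \right)} = \frac{\left(N + 3\right) \left(N + 21\right)}{2} = \frac{\left(3 + N\right) \left(21 + N\right)}{2}$)
$\left(\left(5 + s \left(-7\right)\right) + 484\right) \left(W{\left(-15 \right)} - 230\right) = \left(\left(5 - -28\right) + 484\right) \left(\left(\frac{63}{2} + \frac{\left(-15\right)^{2}}{2} + 12 \left(-15\right)\right) - 230\right) = \left(\left(5 + 28\right) + 484\right) \left(\left(\frac{63}{2} + \frac{1}{2} \cdot 225 - 180\right) - 230\right) = \left(33 + 484\right) \left(\left(\frac{63}{2} + \frac{225}{2} - 180\right) - 230\right) = 517 \left(-36 - 230\right) = 517 \left(-266\right) = -137522$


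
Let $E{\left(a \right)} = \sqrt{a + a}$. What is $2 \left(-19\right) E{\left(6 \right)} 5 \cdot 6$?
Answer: $- 2280 \sqrt{3} \approx -3949.1$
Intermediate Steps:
$E{\left(a \right)} = \sqrt{2} \sqrt{a}$ ($E{\left(a \right)} = \sqrt{2 a} = \sqrt{2} \sqrt{a}$)
$2 \left(-19\right) E{\left(6 \right)} 5 \cdot 6 = 2 \left(-19\right) \sqrt{2} \sqrt{6} \cdot 5 \cdot 6 = - 38 \cdot 2 \sqrt{3} \cdot 5 \cdot 6 = - 38 \cdot 10 \sqrt{3} \cdot 6 = - 38 \cdot 60 \sqrt{3} = - 2280 \sqrt{3}$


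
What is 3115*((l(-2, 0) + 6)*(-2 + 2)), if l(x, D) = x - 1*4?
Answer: 0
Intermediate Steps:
l(x, D) = -4 + x (l(x, D) = x - 4 = -4 + x)
3115*((l(-2, 0) + 6)*(-2 + 2)) = 3115*(((-4 - 2) + 6)*(-2 + 2)) = 3115*((-6 + 6)*0) = 3115*(0*0) = 3115*0 = 0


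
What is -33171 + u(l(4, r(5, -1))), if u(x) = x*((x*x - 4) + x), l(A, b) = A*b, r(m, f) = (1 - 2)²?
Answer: -33107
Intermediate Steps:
r(m, f) = 1 (r(m, f) = (-1)² = 1)
u(x) = x*(-4 + x + x²) (u(x) = x*((x² - 4) + x) = x*((-4 + x²) + x) = x*(-4 + x + x²))
-33171 + u(l(4, r(5, -1))) = -33171 + (4*1)*(-4 + 4*1 + (4*1)²) = -33171 + 4*(-4 + 4 + 4²) = -33171 + 4*(-4 + 4 + 16) = -33171 + 4*16 = -33171 + 64 = -33107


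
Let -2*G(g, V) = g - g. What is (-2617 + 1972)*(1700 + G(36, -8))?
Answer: -1096500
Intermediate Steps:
G(g, V) = 0 (G(g, V) = -(g - g)/2 = -½*0 = 0)
(-2617 + 1972)*(1700 + G(36, -8)) = (-2617 + 1972)*(1700 + 0) = -645*1700 = -1096500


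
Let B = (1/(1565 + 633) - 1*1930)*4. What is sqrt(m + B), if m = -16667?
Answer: I*sqrt(29454640789)/1099 ≈ 156.16*I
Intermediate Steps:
B = -8484278/1099 (B = (1/2198 - 1930)*4 = -4242139/2198*4 = -8484278/1099 ≈ -7720.0)
sqrt(m + B) = sqrt(-16667 - 8484278/1099) = sqrt(-26801311/1099) = I*sqrt(29454640789)/1099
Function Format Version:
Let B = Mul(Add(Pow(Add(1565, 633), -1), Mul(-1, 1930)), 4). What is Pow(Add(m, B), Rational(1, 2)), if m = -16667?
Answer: Mul(Rational(1, 1099), I, Pow(29454640789, Rational(1, 2))) ≈ Mul(156.16, I)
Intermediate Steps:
B = Rational(-8484278, 1099) (B = Mul(Add(Pow(2198, -1), -1930), 4) = Mul(Add(Rational(1, 2198), -1930), 4) = Mul(Rational(-4242139, 2198), 4) = Rational(-8484278, 1099) ≈ -7720.0)
Pow(Add(m, B), Rational(1, 2)) = Pow(Add(-16667, Rational(-8484278, 1099)), Rational(1, 2)) = Pow(Rational(-26801311, 1099), Rational(1, 2)) = Mul(Rational(1, 1099), I, Pow(29454640789, Rational(1, 2)))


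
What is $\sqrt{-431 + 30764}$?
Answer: $\sqrt{30333} \approx 174.16$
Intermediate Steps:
$\sqrt{-431 + 30764} = \sqrt{30333}$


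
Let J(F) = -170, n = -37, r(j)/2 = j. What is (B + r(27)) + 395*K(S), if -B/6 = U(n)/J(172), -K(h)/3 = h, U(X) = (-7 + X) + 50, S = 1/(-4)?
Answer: 119157/340 ≈ 350.46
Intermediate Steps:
r(j) = 2*j
S = -1/4 ≈ -0.25000
U(X) = 43 + X
K(h) = -3*h
B = 18/85 (B = -6*(43 - 37)/(-170) = -36*(-1)/170 = -6*(-3/85) = 18/85 ≈ 0.21176)
(B + r(27)) + 395*K(S) = (18/85 + 2*27) + 395*(-3*(-1/4)) = (18/85 + 54) + 395*(3/4) = 4608/85 + 1185/4 = 119157/340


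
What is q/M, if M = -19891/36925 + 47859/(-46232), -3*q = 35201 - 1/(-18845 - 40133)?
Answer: 590686407969151900/79230876729343 ≈ 7455.3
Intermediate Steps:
q = -692028193/58978 (q = -(35201 - 1/(-18845 - 40133))/3 = -(35201 - 1/(-58978))/3 = -(35201 - 1*(-1/58978))/3 = -(35201 + 1/58978)/3 = -1/3*2076084579/58978 = -692028193/58978 ≈ -11734.)
M = -2686794287/1707116600 (M = -19891*1/36925 + 47859*(-1/46232) = -19891/36925 - 47859/46232 = -2686794287/1707116600 ≈ -1.5739)
q/M = -692028193/(58978*(-2686794287/1707116600)) = -692028193/58978*(-1707116600/2686794287) = 590686407969151900/79230876729343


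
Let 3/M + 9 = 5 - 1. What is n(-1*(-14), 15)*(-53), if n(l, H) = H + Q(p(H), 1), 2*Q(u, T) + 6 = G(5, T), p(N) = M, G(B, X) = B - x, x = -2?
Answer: -1643/2 ≈ -821.50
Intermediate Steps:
M = -3/5 (M = 3/(-9 + (5 - 1)) = 3/(-9 + 4) = 3/(-5) = 3*(-1/5) = -3/5 ≈ -0.60000)
G(B, X) = 2 + B (G(B, X) = B - 1*(-2) = B + 2 = 2 + B)
p(N) = -3/5
Q(u, T) = 1/2 (Q(u, T) = -3 + (2 + 5)/2 = -3 + (1/2)*7 = -3 + 7/2 = 1/2)
n(l, H) = 1/2 + H (n(l, H) = H + 1/2 = 1/2 + H)
n(-1*(-14), 15)*(-53) = (1/2 + 15)*(-53) = (31/2)*(-53) = -1643/2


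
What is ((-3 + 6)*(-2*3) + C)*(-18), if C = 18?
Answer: 0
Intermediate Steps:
((-3 + 6)*(-2*3) + C)*(-18) = ((-3 + 6)*(-2*3) + 18)*(-18) = (3*(-6) + 18)*(-18) = (-18 + 18)*(-18) = 0*(-18) = 0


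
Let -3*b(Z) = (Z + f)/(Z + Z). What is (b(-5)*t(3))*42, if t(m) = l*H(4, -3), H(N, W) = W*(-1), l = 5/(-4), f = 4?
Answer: 21/4 ≈ 5.2500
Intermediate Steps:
l = -5/4 (l = 5*(-¼) = -5/4 ≈ -1.2500)
H(N, W) = -W
b(Z) = -(4 + Z)/(6*Z) (b(Z) = -(Z + 4)/(3*(Z + Z)) = -(4 + Z)/(3*(2*Z)) = -(4 + Z)*1/(2*Z)/3 = -(4 + Z)/(6*Z))
t(m) = -15/4 (t(m) = -(-5)*(-3)/4 = -5/4*3 = -15/4)
(b(-5)*t(3))*42 = (((⅙)*(-4 - 1*(-5))/(-5))*(-15/4))*42 = (((⅙)*(-⅕)*(-4 + 5))*(-15/4))*42 = (((⅙)*(-⅕)*1)*(-15/4))*42 = -1/30*(-15/4)*42 = (⅛)*42 = 21/4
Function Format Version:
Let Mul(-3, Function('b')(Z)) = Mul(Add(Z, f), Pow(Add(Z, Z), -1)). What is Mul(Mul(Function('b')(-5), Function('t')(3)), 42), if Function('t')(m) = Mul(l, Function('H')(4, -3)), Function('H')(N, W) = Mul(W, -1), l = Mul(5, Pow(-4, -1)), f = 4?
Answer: Rational(21, 4) ≈ 5.2500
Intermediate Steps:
l = Rational(-5, 4) (l = Mul(5, Rational(-1, 4)) = Rational(-5, 4) ≈ -1.2500)
Function('H')(N, W) = Mul(-1, W)
Function('b')(Z) = Mul(Rational(-1, 6), Pow(Z, -1), Add(4, Z)) (Function('b')(Z) = Mul(Rational(-1, 3), Mul(Add(Z, 4), Pow(Add(Z, Z), -1))) = Mul(Rational(-1, 3), Mul(Add(4, Z), Pow(Mul(2, Z), -1))) = Mul(Rational(-1, 3), Mul(Add(4, Z), Mul(Rational(1, 2), Pow(Z, -1)))) = Mul(Rational(-1, 3), Mul(Rational(1, 2), Pow(Z, -1), Add(4, Z))) = Mul(Rational(-1, 6), Pow(Z, -1), Add(4, Z)))
Function('t')(m) = Rational(-15, 4) (Function('t')(m) = Mul(Rational(-5, 4), Mul(-1, -3)) = Mul(Rational(-5, 4), 3) = Rational(-15, 4))
Mul(Mul(Function('b')(-5), Function('t')(3)), 42) = Mul(Mul(Mul(Rational(1, 6), Pow(-5, -1), Add(-4, Mul(-1, -5))), Rational(-15, 4)), 42) = Mul(Mul(Mul(Rational(1, 6), Rational(-1, 5), Add(-4, 5)), Rational(-15, 4)), 42) = Mul(Mul(Mul(Rational(1, 6), Rational(-1, 5), 1), Rational(-15, 4)), 42) = Mul(Mul(Rational(-1, 30), Rational(-15, 4)), 42) = Mul(Rational(1, 8), 42) = Rational(21, 4)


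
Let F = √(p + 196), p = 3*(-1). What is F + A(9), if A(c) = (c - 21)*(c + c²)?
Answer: -1080 + √193 ≈ -1066.1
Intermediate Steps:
p = -3
A(c) = (-21 + c)*(c + c²)
F = √193 (F = √(-3 + 196) = √193 ≈ 13.892)
F + A(9) = √193 + 9*(-21 + 9² - 20*9) = √193 + 9*(-21 + 81 - 180) = √193 + 9*(-120) = √193 - 1080 = -1080 + √193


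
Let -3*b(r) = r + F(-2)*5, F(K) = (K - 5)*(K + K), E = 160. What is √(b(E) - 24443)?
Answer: 9*I*√303 ≈ 156.66*I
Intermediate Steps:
F(K) = 2*K*(-5 + K) (F(K) = (-5 + K)*(2*K) = 2*K*(-5 + K))
b(r) = -140/3 - r/3 (b(r) = -(r + (2*(-2)*(-5 - 2))*5)/3 = -(r + (2*(-2)*(-7))*5)/3 = -(r + 28*5)/3 = -(r + 140)/3 = -(140 + r)/3 = -140/3 - r/3)
√(b(E) - 24443) = √((-140/3 - ⅓*160) - 24443) = √((-140/3 - 160/3) - 24443) = √(-100 - 24443) = √(-24543) = 9*I*√303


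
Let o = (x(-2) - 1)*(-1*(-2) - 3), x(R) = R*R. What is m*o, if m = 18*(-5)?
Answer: 270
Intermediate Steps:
m = -90
x(R) = R²
o = -3 (o = ((-2)² - 1)*(-1*(-2) - 3) = (4 - 1)*(2 - 3) = 3*(-1) = -3)
m*o = -90*(-3) = 270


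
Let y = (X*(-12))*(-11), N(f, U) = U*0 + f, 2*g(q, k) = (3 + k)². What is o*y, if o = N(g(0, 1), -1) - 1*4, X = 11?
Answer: 5808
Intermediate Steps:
g(q, k) = (3 + k)²/2
N(f, U) = f (N(f, U) = 0 + f = f)
y = 1452 (y = (11*(-12))*(-11) = -132*(-11) = 1452)
o = 4 (o = (3 + 1)²/2 - 1*4 = (½)*4² - 4 = (½)*16 - 4 = 8 - 4 = 4)
o*y = 4*1452 = 5808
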